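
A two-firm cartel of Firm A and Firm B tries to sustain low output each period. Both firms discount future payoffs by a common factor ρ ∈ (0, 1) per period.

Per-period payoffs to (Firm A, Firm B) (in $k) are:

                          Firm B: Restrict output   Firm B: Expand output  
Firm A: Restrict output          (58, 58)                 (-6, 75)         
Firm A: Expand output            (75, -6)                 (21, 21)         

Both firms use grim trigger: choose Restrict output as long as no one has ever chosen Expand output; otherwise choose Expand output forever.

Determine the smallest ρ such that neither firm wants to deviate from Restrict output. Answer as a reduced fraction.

17/54

One-period gain from deviating is 75 − 58 = 17. The loss is 58 − 21 = 37 in every subsequent period, with present value 37·ρ/(1−ρ).
Deviation is unprofitable when 37·ρ/(1−ρ) ≥ 17, i.e. ρ/(1−ρ) ≥ 17/37.
Equivalently ρ ≥ 17/(17+37) = 17/54.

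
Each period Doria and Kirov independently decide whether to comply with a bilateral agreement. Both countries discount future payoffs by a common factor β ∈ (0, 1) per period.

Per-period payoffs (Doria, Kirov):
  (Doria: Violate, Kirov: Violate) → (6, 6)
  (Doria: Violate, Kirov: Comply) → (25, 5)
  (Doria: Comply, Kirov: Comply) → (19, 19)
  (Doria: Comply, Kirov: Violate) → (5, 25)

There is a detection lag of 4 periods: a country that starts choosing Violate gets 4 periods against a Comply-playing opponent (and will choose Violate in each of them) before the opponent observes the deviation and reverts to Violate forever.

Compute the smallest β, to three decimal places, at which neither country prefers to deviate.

0.750

The best deviation is to choose Violate for all 4 undetected periods, earning 25 each, then 6 forever once detected.
Deviation value: 25(1−β^4)/(1−β) + 6β^4/(1−β); cooperation value: 19/(1−β).
IC: 19 ≥ 25(1−β^4) + 6β^4 = 25 − 19β^4.
So β^4 ≥ 6/19, giving β ≥ (6/19)^(1/4) ≈ 0.750.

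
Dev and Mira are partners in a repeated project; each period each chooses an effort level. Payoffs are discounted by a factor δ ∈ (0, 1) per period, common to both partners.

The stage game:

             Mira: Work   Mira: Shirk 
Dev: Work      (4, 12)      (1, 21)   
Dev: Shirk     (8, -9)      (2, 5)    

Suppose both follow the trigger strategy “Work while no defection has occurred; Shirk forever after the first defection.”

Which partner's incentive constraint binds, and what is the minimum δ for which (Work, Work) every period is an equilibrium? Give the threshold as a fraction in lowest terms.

Dev; δ ≥ 2/3

Dev: cooperation gives 4 each period; deviation gives 8 once then 2 forever.
  4/(1−δ) ≥ 8 + 2δ/(1−δ) ⇒ δ ≥ 4/6 = 2/3.
Mira: cooperation gives 12 each period; deviation gives 21 once then 5 forever.
  δ ≥ 9/16.
Both must hold, so the binding constraint is Dev's: δ ≥ 2/3.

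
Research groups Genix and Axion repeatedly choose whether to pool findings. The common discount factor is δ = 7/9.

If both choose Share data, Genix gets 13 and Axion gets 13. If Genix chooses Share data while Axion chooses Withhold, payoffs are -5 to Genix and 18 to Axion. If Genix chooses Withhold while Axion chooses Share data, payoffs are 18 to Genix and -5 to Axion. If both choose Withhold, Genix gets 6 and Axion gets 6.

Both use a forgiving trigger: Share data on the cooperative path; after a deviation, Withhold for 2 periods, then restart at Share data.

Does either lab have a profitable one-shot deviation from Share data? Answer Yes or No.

Comparing payoff streams over the 3 periods until play realigns: cooperate → 13(1+δ+…+δ^2); deviate → 18 + 6(δ+…+δ^2).
Cooperation is sustained iff (13−6)(δ+…+δ^2) ≥ 18−13.
δ+…+δ^2 = 7/9·(1−(7/9)^2)/(1−7/9) = 1.3827, and (18−13)/(13−6) = 0.7143.
1.3827 ≥ 0.7143, so cooperation is sustainable.

No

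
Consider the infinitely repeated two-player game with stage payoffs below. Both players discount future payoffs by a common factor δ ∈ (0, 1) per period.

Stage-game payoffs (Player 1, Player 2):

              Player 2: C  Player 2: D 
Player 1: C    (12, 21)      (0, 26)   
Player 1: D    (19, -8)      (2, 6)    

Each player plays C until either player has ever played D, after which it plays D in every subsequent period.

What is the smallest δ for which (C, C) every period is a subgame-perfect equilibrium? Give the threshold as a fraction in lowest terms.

Player 1's threshold: (19−12)/(19−2) = 7/17.
Player 2's threshold: (26−21)/(26−6) = 1/4.
7/17 > 1/4, so Player 1 binds and δ* = 7/17.

7/17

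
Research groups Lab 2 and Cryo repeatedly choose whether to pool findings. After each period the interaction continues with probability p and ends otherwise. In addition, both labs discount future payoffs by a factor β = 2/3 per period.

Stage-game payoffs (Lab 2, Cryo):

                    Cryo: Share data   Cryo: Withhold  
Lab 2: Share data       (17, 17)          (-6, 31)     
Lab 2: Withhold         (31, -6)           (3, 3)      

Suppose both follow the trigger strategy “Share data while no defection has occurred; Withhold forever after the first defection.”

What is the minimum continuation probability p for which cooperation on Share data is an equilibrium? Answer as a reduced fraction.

3/4

Expected continuation weight on next period's payoff is β·p = 2/3·p, which plays the role of the discount factor.
Cooperation requires 2/3·p ≥ (31−17)/(31−3) = 1/2, hence p ≥ 3/4.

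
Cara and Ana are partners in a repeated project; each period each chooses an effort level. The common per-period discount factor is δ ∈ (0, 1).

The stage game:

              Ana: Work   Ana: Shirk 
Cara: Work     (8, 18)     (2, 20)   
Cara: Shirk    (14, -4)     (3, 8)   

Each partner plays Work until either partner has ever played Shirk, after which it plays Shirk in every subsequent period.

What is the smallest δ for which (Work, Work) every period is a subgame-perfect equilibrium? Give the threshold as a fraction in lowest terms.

6/11

Cara: cooperation gives 8 each period; deviation gives 14 once then 3 forever.
  8/(1−δ) ≥ 14 + 3δ/(1−δ) ⇒ δ ≥ 6/11.
Ana: cooperation gives 18 each period; deviation gives 20 once then 8 forever.
  δ ≥ 2/12 = 1/6.
Both must hold, so the binding constraint is Cara's: δ ≥ 6/11.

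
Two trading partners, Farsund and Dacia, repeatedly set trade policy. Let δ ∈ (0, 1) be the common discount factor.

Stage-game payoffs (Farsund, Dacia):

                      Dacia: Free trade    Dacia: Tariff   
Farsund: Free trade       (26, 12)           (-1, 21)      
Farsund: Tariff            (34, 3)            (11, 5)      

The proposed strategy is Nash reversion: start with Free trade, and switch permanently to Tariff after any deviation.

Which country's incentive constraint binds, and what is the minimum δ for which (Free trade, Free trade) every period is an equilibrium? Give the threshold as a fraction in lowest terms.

Dacia; δ ≥ 9/16

Farsund: cooperation gives 26 each period; deviation gives 34 once then 11 forever.
  26/(1−δ) ≥ 34 + 11δ/(1−δ) ⇒ δ ≥ 8/23.
Dacia: cooperation gives 12 each period; deviation gives 21 once then 5 forever.
  δ ≥ 9/16.
Both must hold, so the binding constraint is Dacia's: δ ≥ 9/16.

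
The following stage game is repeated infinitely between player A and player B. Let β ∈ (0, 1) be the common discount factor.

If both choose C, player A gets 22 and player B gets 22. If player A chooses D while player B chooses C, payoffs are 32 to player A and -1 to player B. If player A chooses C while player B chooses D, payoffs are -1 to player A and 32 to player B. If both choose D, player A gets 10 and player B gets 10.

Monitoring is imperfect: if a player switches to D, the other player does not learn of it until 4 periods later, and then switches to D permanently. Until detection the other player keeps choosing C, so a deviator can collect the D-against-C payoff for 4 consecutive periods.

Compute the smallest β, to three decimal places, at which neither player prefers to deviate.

0.821

A deviator earns 32 for 4 periods, then 10 forever; cooperating earns 22 forever. Multiplying the IC by (1−β):
22 ≥ 32(1−β^4) + 10β^4, so 22·β^4 ≥ 10 and β^4 ≥ 5/11.
β ≥ (5/11)^(1/4) ≈ 0.821.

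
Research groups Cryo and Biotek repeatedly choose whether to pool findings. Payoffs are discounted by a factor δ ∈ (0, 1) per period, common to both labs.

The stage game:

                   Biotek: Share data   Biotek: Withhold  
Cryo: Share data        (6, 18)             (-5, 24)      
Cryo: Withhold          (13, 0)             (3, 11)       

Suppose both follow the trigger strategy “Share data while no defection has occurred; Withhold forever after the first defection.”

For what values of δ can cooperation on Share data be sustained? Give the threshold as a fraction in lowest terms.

7/10

Cryo: cooperation gives 6 each period; deviation gives 13 once then 3 forever.
  6/(1−δ) ≥ 13 + 3δ/(1−δ) ⇒ δ ≥ 7/10.
Biotek: cooperation gives 18 each period; deviation gives 24 once then 11 forever.
  δ ≥ 6/13.
Both must hold, so the binding constraint is Cryo's: δ ≥ 7/10.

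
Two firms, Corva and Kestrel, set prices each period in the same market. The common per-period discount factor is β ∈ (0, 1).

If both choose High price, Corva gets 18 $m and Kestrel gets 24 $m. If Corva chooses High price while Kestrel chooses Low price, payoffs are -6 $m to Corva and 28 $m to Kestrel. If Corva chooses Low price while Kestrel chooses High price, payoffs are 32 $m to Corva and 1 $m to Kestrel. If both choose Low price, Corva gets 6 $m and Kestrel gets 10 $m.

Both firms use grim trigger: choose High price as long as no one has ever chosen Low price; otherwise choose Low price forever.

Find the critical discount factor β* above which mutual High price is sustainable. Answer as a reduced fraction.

Corva: cooperation gives 18 each period; deviation gives 32 once then 6 forever.
  18/(1−β) ≥ 32 + 6β/(1−β) ⇒ β ≥ 14/26 = 7/13.
Kestrel: cooperation gives 24 each period; deviation gives 28 once then 10 forever.
  β ≥ 4/18 = 2/9.
Both must hold, so the binding constraint is Corva's: β ≥ 7/13.

7/13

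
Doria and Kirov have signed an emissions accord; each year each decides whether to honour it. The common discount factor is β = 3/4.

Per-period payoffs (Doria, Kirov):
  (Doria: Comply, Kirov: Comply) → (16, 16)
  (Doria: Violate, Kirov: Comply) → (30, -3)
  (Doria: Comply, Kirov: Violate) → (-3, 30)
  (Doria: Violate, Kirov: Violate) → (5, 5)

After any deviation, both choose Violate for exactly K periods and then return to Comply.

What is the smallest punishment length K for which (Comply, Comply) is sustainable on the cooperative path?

No profitable deviation requires (16−5)(β+…+β^K) ≥ 30−16, i.e. β+…+β^K ≥ 14/11 ≈ 1.2727.
With β = 3/4, the partial sums are K=1: 0.7500, K=2: 1.3125.
K = 2 is the first length at which the sum reaches 1.2727.

2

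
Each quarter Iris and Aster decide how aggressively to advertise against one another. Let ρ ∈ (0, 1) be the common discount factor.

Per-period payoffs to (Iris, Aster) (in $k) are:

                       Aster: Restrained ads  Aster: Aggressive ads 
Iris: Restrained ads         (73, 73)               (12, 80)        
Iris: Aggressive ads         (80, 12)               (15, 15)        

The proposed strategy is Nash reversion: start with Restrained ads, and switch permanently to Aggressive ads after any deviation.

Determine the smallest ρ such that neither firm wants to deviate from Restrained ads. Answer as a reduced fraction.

7/65

73/(1−ρ) ≥ 80 + 15ρ/(1−ρ)
73 ≥ 80 − 65ρ
ρ ≥ 7/65.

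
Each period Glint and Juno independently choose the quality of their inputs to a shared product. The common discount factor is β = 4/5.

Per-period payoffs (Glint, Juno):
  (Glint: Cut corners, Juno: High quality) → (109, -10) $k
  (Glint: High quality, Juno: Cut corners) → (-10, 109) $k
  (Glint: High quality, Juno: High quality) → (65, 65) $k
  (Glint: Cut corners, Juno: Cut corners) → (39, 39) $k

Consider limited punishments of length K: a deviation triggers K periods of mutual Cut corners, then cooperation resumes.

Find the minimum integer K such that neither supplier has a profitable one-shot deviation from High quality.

3

IC: β(1−β^K)/(1−β) ≥ (109−65)/(65−39) = 22/13.
With β = 4/5: need 1 − β^K ≥ 22/13·(1−4/5)/(4/5), i.e. β^K ≤ 0.5769.
Since (4/5)^2 = 0.6400 and (4/5)^3 = 0.5120, the smallest such K is 3.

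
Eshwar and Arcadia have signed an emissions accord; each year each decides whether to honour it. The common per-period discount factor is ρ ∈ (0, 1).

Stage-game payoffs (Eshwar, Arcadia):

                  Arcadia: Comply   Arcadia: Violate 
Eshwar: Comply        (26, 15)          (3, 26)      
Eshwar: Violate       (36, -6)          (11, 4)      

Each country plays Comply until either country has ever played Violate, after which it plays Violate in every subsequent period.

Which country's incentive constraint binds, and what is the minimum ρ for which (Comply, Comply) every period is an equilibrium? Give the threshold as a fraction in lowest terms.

Arcadia; ρ ≥ 1/2

For Eshwar: deviation gain 36−26 = 10, per-period punishment loss 26−11 = 15. IC gives ρ ≥ 10/25 = 2/5.
For Arcadia: gain 11, loss 11 per period, so ρ ≥ 11/22 = 1/2.
The tighter constraint is Arcadia's, so cooperation needs ρ ≥ 1/2.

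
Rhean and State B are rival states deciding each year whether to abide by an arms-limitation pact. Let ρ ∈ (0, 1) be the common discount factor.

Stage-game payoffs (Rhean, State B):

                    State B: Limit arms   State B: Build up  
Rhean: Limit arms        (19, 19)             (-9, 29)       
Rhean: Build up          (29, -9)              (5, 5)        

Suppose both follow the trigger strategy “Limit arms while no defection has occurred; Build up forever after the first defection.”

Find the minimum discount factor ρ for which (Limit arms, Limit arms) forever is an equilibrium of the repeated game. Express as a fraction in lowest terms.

Under grim trigger the critical discount factor is (T−C)/(T−P) with T = 29, C = 19, P = 5.
ρ* = (29−19)/(29−5) = 10/24 = 5/12.

5/12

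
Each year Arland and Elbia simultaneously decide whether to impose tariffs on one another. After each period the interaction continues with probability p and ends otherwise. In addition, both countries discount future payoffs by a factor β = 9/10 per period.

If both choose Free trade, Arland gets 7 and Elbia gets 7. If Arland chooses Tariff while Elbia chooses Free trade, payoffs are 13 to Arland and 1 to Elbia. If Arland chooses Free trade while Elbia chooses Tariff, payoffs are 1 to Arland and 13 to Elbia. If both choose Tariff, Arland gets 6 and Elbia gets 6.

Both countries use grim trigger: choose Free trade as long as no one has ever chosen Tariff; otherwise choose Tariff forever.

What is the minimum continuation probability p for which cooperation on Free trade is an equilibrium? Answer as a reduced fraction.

20/21

Expected continuation weight on next period's payoff is β·p = 9/10·p, which plays the role of the discount factor.
Cooperation requires 9/10·p ≥ (13−7)/(13−6) = 6/7, hence p ≥ 20/21.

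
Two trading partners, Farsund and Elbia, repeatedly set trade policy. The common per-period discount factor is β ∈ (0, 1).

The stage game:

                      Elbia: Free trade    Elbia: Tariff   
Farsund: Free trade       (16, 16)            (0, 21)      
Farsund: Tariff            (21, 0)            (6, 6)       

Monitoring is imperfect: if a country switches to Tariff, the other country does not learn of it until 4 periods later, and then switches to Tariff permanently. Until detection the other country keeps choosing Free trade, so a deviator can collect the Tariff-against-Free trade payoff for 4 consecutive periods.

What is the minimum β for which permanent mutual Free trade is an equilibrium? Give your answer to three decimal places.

The best deviation is to choose Tariff for all 4 undetected periods, earning 21 each, then 6 forever once detected.
Deviation value: 21(1−β^4)/(1−β) + 6β^4/(1−β); cooperation value: 16/(1−β).
IC: 16 ≥ 21(1−β^4) + 6β^4 = 21 − 15β^4.
So β^4 ≥ 5/15 = 1/3, giving β ≥ (1/3)^(1/4) ≈ 0.760.

0.760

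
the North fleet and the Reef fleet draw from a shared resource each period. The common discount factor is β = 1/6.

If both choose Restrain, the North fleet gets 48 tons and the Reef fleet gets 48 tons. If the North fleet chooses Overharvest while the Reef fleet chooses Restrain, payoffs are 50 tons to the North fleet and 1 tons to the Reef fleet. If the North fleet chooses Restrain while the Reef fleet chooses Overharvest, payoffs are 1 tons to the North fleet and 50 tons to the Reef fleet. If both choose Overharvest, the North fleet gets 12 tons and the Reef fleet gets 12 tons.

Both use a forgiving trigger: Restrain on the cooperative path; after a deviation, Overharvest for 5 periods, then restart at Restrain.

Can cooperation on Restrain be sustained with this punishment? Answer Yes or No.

Yes

IC: β+…+β^5 ≥ (50−48)/(48−12) = 1/18.
At β = 1/6: partial sum = 0.2000 ≥ 0.0556. Cooperation sustainable.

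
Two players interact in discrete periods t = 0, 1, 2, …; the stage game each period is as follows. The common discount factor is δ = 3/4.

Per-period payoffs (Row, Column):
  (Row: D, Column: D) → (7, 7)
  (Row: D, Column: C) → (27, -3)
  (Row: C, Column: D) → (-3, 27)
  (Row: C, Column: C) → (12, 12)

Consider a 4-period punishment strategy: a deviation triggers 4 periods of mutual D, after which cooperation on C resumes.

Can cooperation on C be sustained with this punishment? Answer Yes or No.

A one-shot deviation gives 27 now, then 7 for 4 periods, then back to 12.
Gain from deviating: (27−12) today; loss: (12−7) in each of the next 4 periods.
No-deviation condition: (12−7)(δ+…+δ^4) ≥ 27−12, i.e. δ+…+δ^4 ≥ 3.
At δ = 3/4: δ+…+δ^4 = 2.0508 < 3.0000.
So cooperation is not sustainable.

No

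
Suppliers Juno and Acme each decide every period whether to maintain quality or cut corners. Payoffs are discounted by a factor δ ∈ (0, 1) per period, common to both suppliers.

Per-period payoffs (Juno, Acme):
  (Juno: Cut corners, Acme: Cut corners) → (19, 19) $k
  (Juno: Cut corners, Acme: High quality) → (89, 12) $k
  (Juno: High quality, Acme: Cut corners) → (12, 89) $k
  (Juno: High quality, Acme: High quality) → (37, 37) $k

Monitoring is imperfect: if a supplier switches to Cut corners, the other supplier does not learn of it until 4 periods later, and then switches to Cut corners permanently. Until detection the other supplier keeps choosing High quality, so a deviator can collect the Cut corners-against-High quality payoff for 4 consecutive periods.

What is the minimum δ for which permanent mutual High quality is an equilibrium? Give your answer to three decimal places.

0.928

The best deviation is to choose Cut corners for all 4 undetected periods, earning 89 each, then 19 forever once detected.
Deviation value: 89(1−δ^4)/(1−δ) + 19δ^4/(1−δ); cooperation value: 37/(1−δ).
IC: 37 ≥ 89(1−δ^4) + 19δ^4 = 89 − 70δ^4.
So δ^4 ≥ 52/70 = 26/35, giving δ ≥ (26/35)^(1/4) ≈ 0.928.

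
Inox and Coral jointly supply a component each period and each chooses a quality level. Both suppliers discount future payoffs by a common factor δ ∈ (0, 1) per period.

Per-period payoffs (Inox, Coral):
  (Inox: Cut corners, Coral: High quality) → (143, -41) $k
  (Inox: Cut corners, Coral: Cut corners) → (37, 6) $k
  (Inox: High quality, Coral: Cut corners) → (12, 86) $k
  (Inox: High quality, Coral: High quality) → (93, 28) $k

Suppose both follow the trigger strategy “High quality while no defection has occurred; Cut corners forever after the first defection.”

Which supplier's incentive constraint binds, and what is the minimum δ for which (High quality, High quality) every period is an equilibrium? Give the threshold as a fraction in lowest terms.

Coral; δ ≥ 29/40

Inox's threshold: (143−93)/(143−37) = 25/53.
Coral's threshold: (86−28)/(86−6) = 29/40.
25/53 < 29/40, so Coral binds and δ* = 29/40.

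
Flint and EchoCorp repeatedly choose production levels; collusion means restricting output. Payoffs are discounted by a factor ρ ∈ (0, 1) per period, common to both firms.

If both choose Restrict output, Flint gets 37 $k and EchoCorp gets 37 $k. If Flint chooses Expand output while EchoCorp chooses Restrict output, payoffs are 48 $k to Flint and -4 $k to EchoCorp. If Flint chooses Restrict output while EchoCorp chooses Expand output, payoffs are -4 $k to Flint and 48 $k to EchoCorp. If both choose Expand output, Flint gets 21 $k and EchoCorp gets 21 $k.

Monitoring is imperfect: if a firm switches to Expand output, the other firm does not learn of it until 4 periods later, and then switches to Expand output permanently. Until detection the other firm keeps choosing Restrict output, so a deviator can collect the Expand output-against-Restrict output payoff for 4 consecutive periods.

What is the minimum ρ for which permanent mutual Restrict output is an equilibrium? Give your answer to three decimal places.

The best deviation is to choose Expand output for all 4 undetected periods, earning 48 each, then 21 forever once detected.
Deviation value: 48(1−ρ^4)/(1−ρ) + 21ρ^4/(1−ρ); cooperation value: 37/(1−ρ).
IC: 37 ≥ 48(1−ρ^4) + 21ρ^4 = 48 − 27ρ^4.
So ρ^4 ≥ 11/27, giving ρ ≥ (11/27)^(1/4) ≈ 0.799.

0.799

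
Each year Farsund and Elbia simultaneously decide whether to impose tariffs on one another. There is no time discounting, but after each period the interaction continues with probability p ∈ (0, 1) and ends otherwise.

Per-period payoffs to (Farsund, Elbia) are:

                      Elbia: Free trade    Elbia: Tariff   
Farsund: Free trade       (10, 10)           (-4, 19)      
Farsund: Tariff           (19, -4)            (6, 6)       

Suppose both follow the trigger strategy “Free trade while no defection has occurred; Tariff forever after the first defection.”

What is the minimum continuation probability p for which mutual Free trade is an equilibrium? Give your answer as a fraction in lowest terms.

9/13

With no time discounting, the continuation probability p plays the role of the discount factor.
Grim-trigger IC: 10/(1−p) ≥ 19 + 6p/(1−p) ⇒ p ≥ (19−10)/(19−6) = 9/13.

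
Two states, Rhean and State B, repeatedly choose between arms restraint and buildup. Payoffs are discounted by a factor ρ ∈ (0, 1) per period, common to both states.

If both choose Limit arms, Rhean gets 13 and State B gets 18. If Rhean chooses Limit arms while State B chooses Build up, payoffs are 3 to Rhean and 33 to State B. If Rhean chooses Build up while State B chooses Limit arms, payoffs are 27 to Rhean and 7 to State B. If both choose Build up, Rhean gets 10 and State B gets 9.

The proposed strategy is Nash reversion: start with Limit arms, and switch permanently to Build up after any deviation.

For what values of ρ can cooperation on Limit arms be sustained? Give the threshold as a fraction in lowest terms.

Rhean's threshold: (27−13)/(27−10) = 14/17.
State B's threshold: (33−18)/(33−9) = 5/8.
14/17 > 5/8, so Rhean binds and ρ* = 14/17.

14/17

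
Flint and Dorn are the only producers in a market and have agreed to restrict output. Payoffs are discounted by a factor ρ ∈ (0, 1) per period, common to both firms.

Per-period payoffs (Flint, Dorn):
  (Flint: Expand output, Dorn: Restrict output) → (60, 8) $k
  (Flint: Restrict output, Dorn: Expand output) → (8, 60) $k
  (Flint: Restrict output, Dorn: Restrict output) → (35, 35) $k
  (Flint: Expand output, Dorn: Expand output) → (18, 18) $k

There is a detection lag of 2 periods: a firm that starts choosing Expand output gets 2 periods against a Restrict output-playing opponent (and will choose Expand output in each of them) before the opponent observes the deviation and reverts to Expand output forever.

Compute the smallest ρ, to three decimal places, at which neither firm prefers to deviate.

0.772

The best deviation is to choose Expand output for all 2 undetected periods, earning 60 each, then 18 forever once detected.
Deviation value: 60(1−ρ^2)/(1−ρ) + 18ρ^2/(1−ρ); cooperation value: 35/(1−ρ).
IC: 35 ≥ 60(1−ρ^2) + 18ρ^2 = 60 − 42ρ^2.
So ρ^2 ≥ 25/42, giving ρ ≥ (25/42)^(1/2) ≈ 0.772.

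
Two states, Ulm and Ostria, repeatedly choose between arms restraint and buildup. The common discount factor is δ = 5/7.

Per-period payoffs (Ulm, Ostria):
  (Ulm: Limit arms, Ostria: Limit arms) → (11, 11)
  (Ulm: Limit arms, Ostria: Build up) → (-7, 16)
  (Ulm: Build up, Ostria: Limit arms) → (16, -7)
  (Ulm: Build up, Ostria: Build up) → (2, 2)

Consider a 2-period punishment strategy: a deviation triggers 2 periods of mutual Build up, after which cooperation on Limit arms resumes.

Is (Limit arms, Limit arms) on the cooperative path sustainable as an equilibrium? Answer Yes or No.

A one-shot deviation gives 16 now, then 2 for 2 periods, then back to 11.
Gain from deviating: (16−11) today; loss: (11−2) in each of the next 2 periods.
No-deviation condition: (11−2)(δ+…+δ^2) ≥ 16−11, i.e. δ+…+δ^2 ≥ 5/9.
At δ = 5/7: δ+…+δ^2 = 1.2245 ≥ 0.5556.
So cooperation is sustainable.

Yes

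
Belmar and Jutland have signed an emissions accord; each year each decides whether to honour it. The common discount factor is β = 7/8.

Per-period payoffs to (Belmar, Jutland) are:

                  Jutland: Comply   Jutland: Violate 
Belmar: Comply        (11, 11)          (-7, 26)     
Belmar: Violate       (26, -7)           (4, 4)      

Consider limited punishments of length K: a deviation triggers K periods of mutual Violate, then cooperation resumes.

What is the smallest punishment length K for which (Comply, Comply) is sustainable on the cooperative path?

3

IC: β(1−β^K)/(1−β) ≥ (26−11)/(11−4) = 15/7.
With β = 7/8: need 1 − β^K ≥ 15/7·(1−7/8)/(7/8), i.e. β^K ≤ 0.6939.
Since (7/8)^2 = 0.7656 and (7/8)^3 = 0.6699, the smallest such K is 3.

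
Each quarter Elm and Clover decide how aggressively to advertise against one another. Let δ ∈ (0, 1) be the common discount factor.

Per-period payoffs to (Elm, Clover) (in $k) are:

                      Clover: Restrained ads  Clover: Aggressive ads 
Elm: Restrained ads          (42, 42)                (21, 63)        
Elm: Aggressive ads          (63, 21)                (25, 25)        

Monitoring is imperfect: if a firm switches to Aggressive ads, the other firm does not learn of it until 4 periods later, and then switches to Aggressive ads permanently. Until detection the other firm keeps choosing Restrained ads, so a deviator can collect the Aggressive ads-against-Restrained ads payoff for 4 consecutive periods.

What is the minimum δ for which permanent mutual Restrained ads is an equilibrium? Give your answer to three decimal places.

0.862

Deviating for the 4 undetected periods gains 63−42 = 21 per period over cooperation, then loses 42−25 = 17 per period forever once punishment starts.
Gain: 21(1 + δ + … + δ^3); loss: 17·δ^4/(1−δ).
No profitable deviation ⇔ 21(1−δ^4) ≤ 17·δ^4, i.e. δ^4 ≥ 21/(21+17) = 21/38.
Hence δ ≥ (21/38)^(1/4) ≈ 0.862.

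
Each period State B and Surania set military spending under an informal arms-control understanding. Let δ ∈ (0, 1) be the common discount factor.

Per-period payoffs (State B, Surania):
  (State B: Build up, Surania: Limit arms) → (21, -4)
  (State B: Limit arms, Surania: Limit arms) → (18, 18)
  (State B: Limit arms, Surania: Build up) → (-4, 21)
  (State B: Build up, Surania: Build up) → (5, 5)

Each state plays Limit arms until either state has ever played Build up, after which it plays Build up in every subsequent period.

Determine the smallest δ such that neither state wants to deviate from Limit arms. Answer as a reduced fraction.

3/16

Cooperation forever yields 18 each period: 18/(1−δ).
Deviating yields 21 once, then 5 forever: 21 + 5δ/(1−δ).
No profitable deviation requires 18/(1−δ) ≥ 21 + 5δ/(1−δ).
Multiplying by (1−δ): 18 ≥ 21(1−δ) + 5δ = 21 − 16δ.
So 16δ ≥ 3, i.e. δ ≥ 3/16.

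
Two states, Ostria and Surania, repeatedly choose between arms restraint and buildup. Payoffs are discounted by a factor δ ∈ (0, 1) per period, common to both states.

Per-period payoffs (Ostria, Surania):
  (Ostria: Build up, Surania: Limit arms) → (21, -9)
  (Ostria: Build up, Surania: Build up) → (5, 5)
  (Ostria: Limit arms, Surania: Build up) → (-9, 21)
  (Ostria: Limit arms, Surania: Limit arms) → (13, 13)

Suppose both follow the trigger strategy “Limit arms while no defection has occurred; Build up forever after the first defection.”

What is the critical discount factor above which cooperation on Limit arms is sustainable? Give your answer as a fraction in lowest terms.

13/(1−δ) ≥ 21 + 5δ/(1−δ)
13 ≥ 21 − 16δ
δ ≥ 8/16 = 1/2.

1/2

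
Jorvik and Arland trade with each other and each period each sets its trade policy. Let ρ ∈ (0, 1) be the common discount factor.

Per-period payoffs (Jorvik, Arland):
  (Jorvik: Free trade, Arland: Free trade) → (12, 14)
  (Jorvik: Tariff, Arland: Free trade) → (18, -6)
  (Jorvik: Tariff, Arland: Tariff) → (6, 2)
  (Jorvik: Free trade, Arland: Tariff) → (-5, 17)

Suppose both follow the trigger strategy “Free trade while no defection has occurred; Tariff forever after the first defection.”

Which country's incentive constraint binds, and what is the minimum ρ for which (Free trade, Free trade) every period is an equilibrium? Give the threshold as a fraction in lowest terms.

Jorvik; ρ ≥ 1/2

For Jorvik: deviation gain 18−12 = 6, per-period punishment loss 12−6 = 6. IC gives ρ ≥ 6/12 = 1/2.
For Arland: gain 3, loss 12 per period, so ρ ≥ 3/15 = 1/5.
The tighter constraint is Jorvik's, so cooperation needs ρ ≥ 1/2.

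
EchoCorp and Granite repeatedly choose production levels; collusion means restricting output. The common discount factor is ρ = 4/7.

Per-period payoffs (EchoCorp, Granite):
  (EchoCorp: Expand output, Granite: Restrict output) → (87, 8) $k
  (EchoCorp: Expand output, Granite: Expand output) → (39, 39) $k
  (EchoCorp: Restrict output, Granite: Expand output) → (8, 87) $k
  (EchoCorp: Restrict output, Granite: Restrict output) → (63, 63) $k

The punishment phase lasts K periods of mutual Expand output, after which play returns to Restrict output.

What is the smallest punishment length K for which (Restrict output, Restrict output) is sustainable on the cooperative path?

Need Σ_{k=1}^{K} ρ^k ≥ (87−63)/(63−39) = 1.0000 at ρ = 4/7.
At K = 2 the sum is 0.8980 < 1.0000; at K = 3 it is 1.0845 ≥ 1.0000.
So the minimum punishment length is K = 3.

3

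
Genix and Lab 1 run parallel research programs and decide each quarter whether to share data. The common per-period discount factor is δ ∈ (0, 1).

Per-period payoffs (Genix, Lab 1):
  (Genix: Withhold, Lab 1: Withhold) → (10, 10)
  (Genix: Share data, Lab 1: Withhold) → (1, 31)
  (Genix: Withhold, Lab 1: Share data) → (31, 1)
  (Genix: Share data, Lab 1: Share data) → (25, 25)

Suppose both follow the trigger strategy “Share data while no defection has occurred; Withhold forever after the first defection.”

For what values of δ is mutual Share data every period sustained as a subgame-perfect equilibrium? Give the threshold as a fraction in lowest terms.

Under grim trigger the critical discount factor is (T−C)/(T−P) with T = 31, C = 25, P = 10.
δ* = (31−25)/(31−10) = 6/21 = 2/7.

2/7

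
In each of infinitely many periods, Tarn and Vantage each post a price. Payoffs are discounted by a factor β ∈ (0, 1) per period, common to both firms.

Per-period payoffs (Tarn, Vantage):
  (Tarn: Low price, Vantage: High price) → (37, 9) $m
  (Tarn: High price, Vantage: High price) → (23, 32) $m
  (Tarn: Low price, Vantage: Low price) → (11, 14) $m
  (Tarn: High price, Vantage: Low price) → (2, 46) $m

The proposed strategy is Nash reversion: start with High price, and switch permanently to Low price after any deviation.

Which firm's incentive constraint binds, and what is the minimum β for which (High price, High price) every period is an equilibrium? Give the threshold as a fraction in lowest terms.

For Tarn: deviation gain 37−23 = 14, per-period punishment loss 23−11 = 12. IC gives β ≥ 14/26 = 7/13.
For Vantage: gain 14, loss 18 per period, so β ≥ 14/32 = 7/16.
The tighter constraint is Tarn's, so cooperation needs β ≥ 7/13.

Tarn; β ≥ 7/13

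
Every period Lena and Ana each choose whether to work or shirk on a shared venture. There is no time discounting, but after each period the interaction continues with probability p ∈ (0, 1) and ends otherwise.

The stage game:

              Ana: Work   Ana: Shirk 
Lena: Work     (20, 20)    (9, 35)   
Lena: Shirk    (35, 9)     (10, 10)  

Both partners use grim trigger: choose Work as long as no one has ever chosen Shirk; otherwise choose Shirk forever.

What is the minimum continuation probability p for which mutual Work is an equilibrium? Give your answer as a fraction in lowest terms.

3/5

Expected cooperation value is 20 + p·20 + p²·20 + … = 20/(1−p); deviation gives 35 + p·10/(1−p).
20 ≥ 35(1−p) + 10p ⇒ 25p ≥ 15 ⇒ p ≥ 15/25 = 3/5.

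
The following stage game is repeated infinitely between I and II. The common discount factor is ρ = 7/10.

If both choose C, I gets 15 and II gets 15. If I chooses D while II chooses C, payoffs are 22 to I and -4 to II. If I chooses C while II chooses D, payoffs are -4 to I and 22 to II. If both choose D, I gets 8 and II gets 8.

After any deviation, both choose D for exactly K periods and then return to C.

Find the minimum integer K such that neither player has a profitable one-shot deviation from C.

2

Need Σ_{k=1}^{K} ρ^k ≥ (22−15)/(15−8) = 1.0000 at ρ = 7/10.
At K = 1 the sum is 0.7000 < 1.0000; at K = 2 it is 1.1900 ≥ 1.0000.
So the minimum punishment length is K = 2.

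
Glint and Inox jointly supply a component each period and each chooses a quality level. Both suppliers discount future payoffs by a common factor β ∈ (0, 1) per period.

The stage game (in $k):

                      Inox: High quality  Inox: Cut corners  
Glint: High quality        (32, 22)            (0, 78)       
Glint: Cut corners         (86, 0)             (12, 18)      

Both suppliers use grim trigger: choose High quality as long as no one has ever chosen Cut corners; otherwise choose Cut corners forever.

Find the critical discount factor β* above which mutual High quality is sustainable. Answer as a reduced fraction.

Glint's threshold: (86−32)/(86−12) = 27/37.
Inox's threshold: (78−22)/(78−18) = 14/15.
27/37 < 14/15, so Inox binds and β* = 14/15.

14/15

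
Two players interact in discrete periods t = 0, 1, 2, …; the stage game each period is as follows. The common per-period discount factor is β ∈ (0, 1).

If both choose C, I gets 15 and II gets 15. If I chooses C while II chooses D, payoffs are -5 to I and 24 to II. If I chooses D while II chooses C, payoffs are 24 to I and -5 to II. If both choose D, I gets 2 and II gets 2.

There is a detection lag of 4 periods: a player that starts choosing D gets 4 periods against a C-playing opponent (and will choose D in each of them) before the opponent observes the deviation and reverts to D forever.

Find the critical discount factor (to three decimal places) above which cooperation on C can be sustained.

The best deviation is to choose D for all 4 undetected periods, earning 24 each, then 2 forever once detected.
Deviation value: 24(1−β^4)/(1−β) + 2β^4/(1−β); cooperation value: 15/(1−β).
IC: 15 ≥ 24(1−β^4) + 2β^4 = 24 − 22β^4.
So β^4 ≥ 9/22, giving β ≥ (9/22)^(1/4) ≈ 0.800.

0.800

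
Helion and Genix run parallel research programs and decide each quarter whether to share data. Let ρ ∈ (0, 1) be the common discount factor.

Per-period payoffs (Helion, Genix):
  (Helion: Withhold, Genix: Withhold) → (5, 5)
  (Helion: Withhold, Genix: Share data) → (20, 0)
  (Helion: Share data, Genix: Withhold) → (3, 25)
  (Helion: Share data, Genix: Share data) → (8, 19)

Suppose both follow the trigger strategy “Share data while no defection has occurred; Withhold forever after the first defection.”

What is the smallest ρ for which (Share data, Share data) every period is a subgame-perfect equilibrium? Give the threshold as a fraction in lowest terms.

4/5

Helion: cooperation gives 8 each period; deviation gives 20 once then 5 forever.
  8/(1−ρ) ≥ 20 + 5ρ/(1−ρ) ⇒ ρ ≥ 12/15 = 4/5.
Genix: cooperation gives 19 each period; deviation gives 25 once then 5 forever.
  ρ ≥ 6/20 = 3/10.
Both must hold, so the binding constraint is Helion's: ρ ≥ 4/5.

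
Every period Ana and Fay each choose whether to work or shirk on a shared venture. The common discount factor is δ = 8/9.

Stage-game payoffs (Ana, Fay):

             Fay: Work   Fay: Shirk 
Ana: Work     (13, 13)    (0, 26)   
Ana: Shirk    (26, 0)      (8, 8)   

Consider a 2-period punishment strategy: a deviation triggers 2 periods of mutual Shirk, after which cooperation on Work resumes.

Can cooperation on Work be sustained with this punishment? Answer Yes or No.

No

A one-shot deviation gives 26 now, then 8 for 2 periods, then back to 13.
Gain from deviating: (26−13) today; loss: (13−8) in each of the next 2 periods.
No-deviation condition: (13−8)(δ+…+δ^2) ≥ 26−13, i.e. δ+…+δ^2 ≥ 13/5.
At δ = 8/9: δ+…+δ^2 = 1.6790 < 2.6000.
So cooperation is not sustainable.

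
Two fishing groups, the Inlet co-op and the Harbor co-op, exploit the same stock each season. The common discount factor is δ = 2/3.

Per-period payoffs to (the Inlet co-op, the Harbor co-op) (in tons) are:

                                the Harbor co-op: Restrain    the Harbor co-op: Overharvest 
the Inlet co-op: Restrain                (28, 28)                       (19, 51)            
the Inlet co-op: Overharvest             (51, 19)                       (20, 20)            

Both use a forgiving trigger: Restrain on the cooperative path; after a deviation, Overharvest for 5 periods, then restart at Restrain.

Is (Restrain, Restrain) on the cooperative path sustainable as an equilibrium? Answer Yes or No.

IC: δ+…+δ^5 ≥ (51−28)/(28−20) = 23/8.
At δ = 2/3: partial sum = 1.7366 < 2.8750. Cooperation not sustainable.

No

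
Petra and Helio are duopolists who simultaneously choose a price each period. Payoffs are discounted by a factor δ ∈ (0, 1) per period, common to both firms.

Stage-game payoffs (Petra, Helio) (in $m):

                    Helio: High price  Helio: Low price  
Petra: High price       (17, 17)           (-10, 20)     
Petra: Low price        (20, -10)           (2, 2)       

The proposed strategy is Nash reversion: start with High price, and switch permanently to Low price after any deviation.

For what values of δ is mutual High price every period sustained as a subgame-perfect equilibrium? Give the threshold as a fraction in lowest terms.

Cooperation forever yields 17 each period: 17/(1−δ).
Deviating yields 20 once, then 2 forever: 20 + 2δ/(1−δ).
No profitable deviation requires 17/(1−δ) ≥ 20 + 2δ/(1−δ).
Multiplying by (1−δ): 17 ≥ 20(1−δ) + 2δ = 20 − 18δ.
So 18δ ≥ 3, i.e. δ ≥ 3/18 = 1/6.

1/6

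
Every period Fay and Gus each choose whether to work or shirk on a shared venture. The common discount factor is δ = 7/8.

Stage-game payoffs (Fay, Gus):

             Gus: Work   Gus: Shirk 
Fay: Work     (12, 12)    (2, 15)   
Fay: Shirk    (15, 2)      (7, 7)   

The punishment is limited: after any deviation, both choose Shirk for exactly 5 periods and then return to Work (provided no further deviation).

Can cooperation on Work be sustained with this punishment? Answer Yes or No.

A one-shot deviation gives 15 now, then 7 for 5 periods, then back to 12.
Gain from deviating: (15−12) today; loss: (12−7) in each of the next 5 periods.
No-deviation condition: (12−7)(δ+…+δ^5) ≥ 15−12, i.e. δ+…+δ^5 ≥ 3/5.
At δ = 7/8: δ+…+δ^5 = 3.4096 ≥ 0.6000.
So cooperation is sustainable.

Yes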